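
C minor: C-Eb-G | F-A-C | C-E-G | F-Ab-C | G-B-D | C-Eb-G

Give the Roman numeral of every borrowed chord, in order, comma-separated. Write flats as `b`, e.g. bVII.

In C minor (with V from harmonic minor) the diatonic chords are Cm, Ddim, Eb, Fm, G, Ab, Bb. C–Eb–G = Cm, F–Ab–C = Fm and G–B–D = G are all diatonic. F–A–C doesn't fit — on degree 4 C minor would have Fm (iv). F is the degree-4 chord of C major, so it is the borrowed IV. C–E–G doesn't fit — on degree 1 C minor would have Cm (i). C is the degree-1 chord of C major, so it is the borrowed I.

IV, I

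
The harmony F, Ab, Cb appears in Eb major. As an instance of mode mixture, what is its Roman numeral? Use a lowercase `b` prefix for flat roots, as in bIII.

ii°

F is scale degree 2 in Eb major. Diatonically Eb major has Fm (ii) on that degree; F–Ab–Cb is instead the diminished chord native to Eb minor, so it takes the label ii°.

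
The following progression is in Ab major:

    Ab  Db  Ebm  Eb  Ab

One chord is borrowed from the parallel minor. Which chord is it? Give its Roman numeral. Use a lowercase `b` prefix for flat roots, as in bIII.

Ab major has the diatonic set Ab, Bbm, Cm, Db, Eb, Fm, Gdim. Of the given chords, Ab, Db and Eb are diatonic. But Ebm (Eb–Gb–Bb) is foreign: the diatonic V on degree 5 is Eb, whereas Ebm comes from Ab minor. It is labeled v.

v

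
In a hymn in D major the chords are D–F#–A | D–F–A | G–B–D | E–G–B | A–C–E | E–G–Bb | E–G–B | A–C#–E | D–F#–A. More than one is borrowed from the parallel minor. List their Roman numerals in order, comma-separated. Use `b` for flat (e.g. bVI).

The diatonic triads in D major are D, Em, F#m, G, A, Bm, C#dim. D–F#–A = D, G–B–D = G, E–G–B = Em and A–C#–E = A all belong to that set. But D–F–A is foreign: the diatonic I on degree 1 is D, whereas Dm comes from D minor. It is labeled i. But A–C–E is foreign: the diatonic V on degree 5 is A, whereas Am comes from D minor. It is labeled v. But E–G–Bb is foreign: the diatonic ii on degree 2 is Em, whereas Edim comes from D minor. It is labeled ii°.

i, v, ii°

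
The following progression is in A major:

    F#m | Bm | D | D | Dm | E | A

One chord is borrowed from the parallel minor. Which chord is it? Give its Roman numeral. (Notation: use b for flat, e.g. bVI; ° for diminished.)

In A major the diatonic chords are A, Bm, C#m, D, E, F#m, G#dim. Of the given chords, F#m, Bm, D, E and A are diatonic. But Dm (D–F–A) is foreign: the diatonic IV on degree 4 is D, whereas Dm comes from A minor. It is labeled iv.

iv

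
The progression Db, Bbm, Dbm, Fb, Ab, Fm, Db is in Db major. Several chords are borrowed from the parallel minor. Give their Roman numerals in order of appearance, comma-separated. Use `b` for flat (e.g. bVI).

i, bIII

Db major has the diatonic set Db, Ebm, Fm, Gb, Ab, Bbm, Cdim. Db, Bbm, Ab and Fm are all diatonic. Dbm (Db–Fb–Ab) doesn't fit — on degree 1 Db major would have Db (I). Dbm is the degree-1 chord of Db minor, so it is the borrowed i. But Fb (Fb–Ab–Cb) is foreign: the diatonic iii on degree 3 is Fm, whereas Fb comes from Db minor. It is labeled bIII.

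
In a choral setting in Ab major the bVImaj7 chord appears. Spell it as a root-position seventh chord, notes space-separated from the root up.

The root of bVImaj7 is the lowered 6th degree: F becomes Fb. In Ab minor the chord on Fb is Fb–Ab–Cb–Eb.

Fb Ab Cb Eb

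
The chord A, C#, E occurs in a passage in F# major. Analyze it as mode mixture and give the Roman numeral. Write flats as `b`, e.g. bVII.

bIII

The root A is the lowered 3rd scale degree — diatonically F# major has A# there. A–C#–E is a major chord — the form found in F# minor, not the diatonic iii (A#m). Borrowed into F# major it is written bIII.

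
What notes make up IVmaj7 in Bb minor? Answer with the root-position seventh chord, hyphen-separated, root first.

Eb-G-Bb-D

The root, Eb, is scale degree 4 — the same note in Bb minor and Bb major; only the chord quality changes. Stacking thirds in Bb major on Eb gives Eb–G–Bb–D.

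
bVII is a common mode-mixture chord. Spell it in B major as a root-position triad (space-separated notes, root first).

Scale degree 7 in B major is A#. bVII uses the lowered form, A, taken from B minor. Stacking thirds in B minor on A gives A–C#–E.

A C# E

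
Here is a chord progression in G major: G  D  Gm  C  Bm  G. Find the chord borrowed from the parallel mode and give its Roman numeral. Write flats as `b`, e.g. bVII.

i

In G major the diatonic chords are G, Am, Bm, C, D, Em, F#dim. G, D, C and Bm all belong to that set. Gm (G–Bb–D) is not: scale degree 1 in G major carries G (I). In G minor the chord on that degree is Gm, so here it functions as i, borrowed from the parallel minor.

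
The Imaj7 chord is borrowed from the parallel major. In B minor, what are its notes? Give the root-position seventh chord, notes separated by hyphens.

B-D#-F#-A#

The root, B, is scale degree 1 — the same note in B minor and B major; only the chord quality changes. Stacking thirds in B major on B gives B–D#–F#–A#.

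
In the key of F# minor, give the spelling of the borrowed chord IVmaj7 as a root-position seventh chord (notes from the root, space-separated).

The root, B, is scale degree 4 — the same note in F# minor and F# major; only the chord quality changes. In F# major the chord on B is B–D#–F#–A#.

B D# F# A#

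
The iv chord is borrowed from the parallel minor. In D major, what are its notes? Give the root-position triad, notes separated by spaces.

G Bb D

The root, G, is scale degree 4 — the same note in D major and D minor; only the chord quality changes. In D minor the chord on G is G–Bb–D.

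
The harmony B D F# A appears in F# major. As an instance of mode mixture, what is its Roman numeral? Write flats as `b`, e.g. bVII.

The root B is the diatonic 4th degree of F# major; the borrowing shows in the chord quality. Diatonically F# major has B (IV) on that degree; B–D–F#–A is instead the minor-seventh chord native to F# minor, so it takes the label iv7.

iv7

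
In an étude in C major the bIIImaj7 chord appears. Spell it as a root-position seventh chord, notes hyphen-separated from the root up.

bIIImaj7 is built on the lowered scale degree 3. In C major degree 3 is E; lowered it becomes Eb. Stacking thirds in C minor on Eb gives Eb–G–Bb–D.

Eb-G-Bb-D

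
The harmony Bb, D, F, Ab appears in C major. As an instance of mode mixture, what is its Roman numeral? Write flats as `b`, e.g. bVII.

bVII7

Bb is the lowered form of scale degree 7 in C major (the diatonic degree 7 is B). Diatonically C major has Bdim (vii°) on that degree; Bb–D–F–Ab is instead the dominant-seventh chord native to C minor, so it takes the label bVII7.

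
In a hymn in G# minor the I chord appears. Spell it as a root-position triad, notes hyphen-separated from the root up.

G#-B#-D#

I is built on scale degree 1, which is G# in both G# minor and its parallel. In G# major the chord on G# is G#–B#–D#.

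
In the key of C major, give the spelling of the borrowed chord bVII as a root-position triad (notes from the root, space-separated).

Bb D F

The root of bVII is the lowered 7th degree: B becomes Bb. Building the major chord from the parallel minor on Bb: Bb–D–F.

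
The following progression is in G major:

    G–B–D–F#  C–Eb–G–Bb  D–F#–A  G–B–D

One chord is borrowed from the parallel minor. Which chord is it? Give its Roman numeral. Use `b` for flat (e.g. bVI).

In G major the diatonic chords are G, Am, Bm, C, D, Em, F#dim. Of the given chords, G–B–D–F# = Gmaj7, D–F#–A = D and G–B–D = G are diatonic. But C–Eb–G–Bb is foreign: the diatonic IV on degree 4 is C, whereas Cm7 comes from G minor. It is labeled iv7.

iv7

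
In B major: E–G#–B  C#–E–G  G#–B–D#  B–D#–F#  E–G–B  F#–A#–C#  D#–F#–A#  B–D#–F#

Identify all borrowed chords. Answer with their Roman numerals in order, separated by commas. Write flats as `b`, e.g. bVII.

The diatonic triads in B major are B, C#m, D#m, E, F#, G#m, A#dim. E–G#–B = E, G#–B–D# = G#m, B–D#–F# = B, F#–A#–C# = F# and D#–F#–A# = D#m all belong to that set. C#–E–G doesn't fit — on degree 2 B major would have C#m (ii). C#dim is the degree-2 chord of B minor, so it is the borrowed ii°. E–G–B doesn't fit — on degree 4 B major would have E (IV). Em is the degree-4 chord of B minor, so it is the borrowed iv.

ii°, iv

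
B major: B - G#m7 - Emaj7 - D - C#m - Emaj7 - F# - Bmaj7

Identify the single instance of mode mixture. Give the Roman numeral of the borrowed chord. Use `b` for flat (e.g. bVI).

bIII

The diatonic triads in B major are B, C#m, D#m, E, F#, G#m, A#dim. B, G#m7, Emaj7, C#m, F# and Bmaj7 are all diatonic. D (D–F#–A) is not: scale degree 3 in B major carries D#m (iii). In B minor the chord on that degree is D, so here it functions as bIII, borrowed from the parallel minor.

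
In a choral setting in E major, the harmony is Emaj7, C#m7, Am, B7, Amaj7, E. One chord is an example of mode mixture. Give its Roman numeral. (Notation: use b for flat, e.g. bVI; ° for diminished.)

iv

In E major the diatonic chords are E, F#m, G#m, A, B, C#m, D#dim. Emaj7, C#m7, B7, Amaj7 and E are all diatonic. Am (A–C–E) is not: scale degree 4 in E major carries A (IV). In E minor the chord on that degree is Am, so here it functions as iv, borrowed from the parallel minor.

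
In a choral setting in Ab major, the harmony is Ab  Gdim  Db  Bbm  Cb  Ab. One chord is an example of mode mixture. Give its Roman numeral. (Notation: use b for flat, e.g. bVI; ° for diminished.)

bIII

The diatonic triads in Ab major are Ab, Bbm, Cm, Db, Eb, Fm, Gdim. Ab, Gdim, Db and Bbm all belong to that set. Cb (Cb–Eb–Gb) doesn't fit — on degree 3 Ab major would have Cm (iii). Cb is the degree-3 chord of Ab minor, so it is the borrowed bIII.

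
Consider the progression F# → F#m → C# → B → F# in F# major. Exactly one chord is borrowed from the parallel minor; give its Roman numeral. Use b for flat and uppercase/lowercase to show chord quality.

i

The diatonic triads in F# major are F#, G#m, A#m, B, C#, D#m, E#dim. F#, C# and B all belong to that set. F#m (F#–A–C#) is not: scale degree 1 in F# major carries F# (I). In F# minor the chord on that degree is F#m, so here it functions as i, borrowed from the parallel minor.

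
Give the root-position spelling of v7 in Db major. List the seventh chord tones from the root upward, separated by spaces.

The root, Ab, is scale degree 5 — the same note in Db major and Db minor; only the chord quality changes. Building the minor-seventh chord from the parallel minor on Ab: Ab–Cb–Eb–Gb.

Ab Cb Eb Gb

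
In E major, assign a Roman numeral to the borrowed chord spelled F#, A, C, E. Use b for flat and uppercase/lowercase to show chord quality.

iiø7

The root F# is the diatonic 2nd degree of E major; the borrowing shows in the chord quality. The diatonic chord on degree 2 would be F#m (ii), but F#–A–C–E is the half-diminished-seventh chord from E minor. As a borrowed chord it is labeled iiø7.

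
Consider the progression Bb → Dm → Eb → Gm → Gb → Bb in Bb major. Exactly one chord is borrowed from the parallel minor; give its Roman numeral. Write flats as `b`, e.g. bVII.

bVI

Bb major has the diatonic set Bb, Cm, Dm, Eb, F, Gm, Adim. Bb, Dm, Eb and Gm are all diatonic. Gb (Gb–Bb–Db) doesn't fit — on degree 6 Bb major would have Gm (vi). Gb is the degree-6 chord of Bb minor, so it is the borrowed bVI.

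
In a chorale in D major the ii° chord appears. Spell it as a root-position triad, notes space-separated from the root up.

E G Bb

The root, E, is scale degree 2 — the same note in D major and D minor; only the chord quality changes. In D minor the chord on E is E–G–Bb.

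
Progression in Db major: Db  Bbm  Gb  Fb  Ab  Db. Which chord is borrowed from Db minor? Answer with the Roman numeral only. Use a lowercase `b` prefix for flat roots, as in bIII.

In Db major the diatonic chords are Db, Ebm, Fm, Gb, Ab, Bbm, Cdim. Db, Bbm, Gb and Ab all belong to that set. Fb (Fb–Ab–Cb) is not: scale degree 3 in Db major carries Fm (iii). In Db minor the chord on that degree is Fb, so here it functions as bIII, borrowed from the parallel minor.

bIII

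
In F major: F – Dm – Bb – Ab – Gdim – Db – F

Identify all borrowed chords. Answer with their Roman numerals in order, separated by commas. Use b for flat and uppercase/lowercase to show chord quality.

In F major the diatonic chords are F, Gm, Am, Bb, C, Dm, Edim. F, Dm and Bb are all diatonic. But Ab (Ab–C–Eb) is foreign: the diatonic iii on degree 3 is Am, whereas Ab comes from F minor. It is labeled bIII. Gdim (G–Bb–Db) doesn't fit — on degree 2 F major would have Gm (ii). Gdim is the degree-2 chord of F minor, so it is the borrowed ii°. But Db (Db–F–Ab) is foreign: the diatonic vi on degree 6 is Dm, whereas Db comes from F minor. It is labeled bVI.

bIII, ii°, bVI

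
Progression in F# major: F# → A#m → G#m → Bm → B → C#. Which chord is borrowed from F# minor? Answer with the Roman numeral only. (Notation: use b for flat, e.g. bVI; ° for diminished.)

iv

In F# major the diatonic chords are F#, G#m, A#m, B, C#, D#m, E#dim. F#, A#m, G#m, B and C# all belong to that set. But Bm (B–D–F#) is foreign: the diatonic IV on degree 4 is B, whereas Bm comes from F# minor. It is labeled iv.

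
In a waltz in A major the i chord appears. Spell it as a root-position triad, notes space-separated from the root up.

The root, A, is scale degree 1 — the same note in A major and A minor; only the chord quality changes. Building the minor chord from the parallel minor on A: A–C–E.

A C E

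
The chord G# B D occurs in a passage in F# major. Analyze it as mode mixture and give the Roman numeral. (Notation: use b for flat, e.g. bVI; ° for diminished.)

ii°

G# is scale degree 2 in F# major. Diatonically F# major has G#m (ii) on that degree; G#–B–D is instead the diminished chord native to F# minor, so it takes the label ii°.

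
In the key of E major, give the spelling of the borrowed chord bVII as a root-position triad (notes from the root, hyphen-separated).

D-F#-A

The root of bVII is the lowered 7th degree: D# becomes D. Building the major chord from the parallel minor on D: D–F#–A.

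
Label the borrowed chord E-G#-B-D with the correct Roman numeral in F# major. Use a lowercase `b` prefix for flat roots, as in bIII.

bVII7

The root E is the lowered 7th scale degree — diatonically F# major has E# there. The diatonic chord on degree 7 would be E#dim (vii°), but E–G#–B–D is the dominant-seventh chord from F# minor. As a borrowed chord it is labeled bVII7.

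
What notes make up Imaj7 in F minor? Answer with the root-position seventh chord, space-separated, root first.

F A C E

Imaj7 is built on scale degree 1, which is F in both F minor and its parallel. Stacking thirds in F major on F gives F–A–C–E.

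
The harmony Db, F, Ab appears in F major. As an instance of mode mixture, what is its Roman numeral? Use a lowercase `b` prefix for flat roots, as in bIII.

bVI

The root Db is the lowered 6th scale degree — diatonically F major has D there. Db–F–Ab is a major chord — the form found in F minor, not the diatonic vi (Dm). Borrowed into F major it is written bVI.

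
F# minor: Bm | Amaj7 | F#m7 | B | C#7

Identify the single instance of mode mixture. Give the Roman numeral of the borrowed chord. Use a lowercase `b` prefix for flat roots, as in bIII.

IV

The diatonic triads in F# minor (with V from harmonic minor) are F#m, G#dim, A, Bm, C#, D, E. Bm, Amaj7, F#m7 and C#7 are all diatonic. B (B–D#–F#) doesn't fit — on degree 4 F# minor would have Bm (iv). B is the degree-4 chord of F# major, so it is the borrowed IV.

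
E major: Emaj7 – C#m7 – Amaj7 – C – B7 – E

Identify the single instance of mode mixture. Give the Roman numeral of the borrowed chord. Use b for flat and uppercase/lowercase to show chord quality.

The diatonic triads in E major are E, F#m, G#m, A, B, C#m, D#dim. Emaj7, C#m7, Amaj7, B7 and E are all diatonic. C (C–E–G) doesn't fit — on degree 6 E major would have C#m (vi). C is the degree-6 chord of E minor, so it is the borrowed bVI.

bVI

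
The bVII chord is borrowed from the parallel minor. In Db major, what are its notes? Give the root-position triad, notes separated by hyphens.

Cb-Eb-Gb

bVII is built on the lowered scale degree 7. In Db major degree 7 is C; lowered it becomes Cb. In Db minor the chord on Cb is Cb–Eb–Gb.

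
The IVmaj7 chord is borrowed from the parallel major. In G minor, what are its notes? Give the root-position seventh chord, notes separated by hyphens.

C-E-G-B

The root, C, is scale degree 4 — the same note in G minor and G major; only the chord quality changes. Stacking thirds in G major on C gives C–E–G–B.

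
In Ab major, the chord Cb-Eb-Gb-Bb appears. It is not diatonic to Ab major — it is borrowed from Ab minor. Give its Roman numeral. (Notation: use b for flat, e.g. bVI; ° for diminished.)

bIIImaj7

The root Cb is the lowered 3rd scale degree — diatonically Ab major has C there. The diatonic chord on degree 3 would be Cm (iii), but Cb–Eb–Gb–Bb is the major-seventh chord from Ab minor. As a borrowed chord it is labeled bIIImaj7.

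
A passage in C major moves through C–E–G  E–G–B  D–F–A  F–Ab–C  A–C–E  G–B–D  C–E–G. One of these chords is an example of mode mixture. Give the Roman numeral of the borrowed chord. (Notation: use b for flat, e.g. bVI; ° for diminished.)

In C major the diatonic chords are C, Dm, Em, F, G, Am, Bdim. Of the given chords, C–E–G = C, E–G–B = Em, D–F–A = Dm, A–C–E = Am and G–B–D = G are diatonic. F–Ab–C is not: scale degree 4 in C major carries F (IV). In C minor the chord on that degree is Fm, so here it functions as iv, borrowed from the parallel minor.

iv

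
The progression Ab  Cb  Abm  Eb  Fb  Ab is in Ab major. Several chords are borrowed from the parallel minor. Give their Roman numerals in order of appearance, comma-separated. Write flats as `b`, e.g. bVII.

In Ab major the diatonic chords are Ab, Bbm, Cm, Db, Eb, Fm, Gdim. Of the given chords, Ab and Eb are diatonic. Cb (Cb–Eb–Gb) is not: scale degree 3 in Ab major carries Cm (iii). In Ab minor the chord on that degree is Cb, so here it functions as bIII, borrowed from the parallel minor. Abm (Ab–Cb–Eb) is not: scale degree 1 in Ab major carries Ab (I). In Ab minor the chord on that degree is Abm, so here it functions as i, borrowed from the parallel minor. But Fb (Fb–Ab–Cb) is foreign: the diatonic vi on degree 6 is Fm, whereas Fb comes from Ab minor. It is labeled bVI.

bIII, i, bVI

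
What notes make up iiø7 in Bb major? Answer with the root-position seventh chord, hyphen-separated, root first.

The root, C, is scale degree 2 — the same note in Bb major and Bb minor; only the chord quality changes. Stacking thirds in Bb minor on C gives C–Eb–Gb–Bb.

C-Eb-Gb-Bb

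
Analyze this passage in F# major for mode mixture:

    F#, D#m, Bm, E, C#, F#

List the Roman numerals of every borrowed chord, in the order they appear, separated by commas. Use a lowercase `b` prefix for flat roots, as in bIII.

iv, bVII

F# major has the diatonic set F#, G#m, A#m, B, C#, D#m, E#dim. F#, D#m and C# are all diatonic. But Bm (B–D–F#) is foreign: the diatonic IV on degree 4 is B, whereas Bm comes from F# minor. It is labeled iv. E (E–G#–B) is not: scale degree 7 in F# major carries E#dim (vii°). In F# minor the chord on that degree is E, so here it functions as bVII, borrowed from the parallel minor.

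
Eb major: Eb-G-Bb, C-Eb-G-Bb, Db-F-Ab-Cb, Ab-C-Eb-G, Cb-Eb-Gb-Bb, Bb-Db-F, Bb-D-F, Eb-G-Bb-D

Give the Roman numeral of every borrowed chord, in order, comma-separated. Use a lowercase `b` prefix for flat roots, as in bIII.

The diatonic triads in Eb major are Eb, Fm, Gm, Ab, Bb, Cm, Ddim. Eb–G–Bb = Eb, C–Eb–G–Bb = Cm7, Ab–C–Eb–G = Abmaj7, Bb–D–F = Bb and Eb–G–Bb–D = Ebmaj7 all belong to that set. But Db–F–Ab–Cb is foreign: the diatonic vii° on degree 7 is Ddim, whereas Db7 comes from Eb minor. It is labeled bVII7. But Cb–Eb–Gb–Bb is foreign: the diatonic vi on degree 6 is Cm, whereas Cbmaj7 comes from Eb minor. It is labeled bVImaj7. Bb–Db–F is not: scale degree 5 in Eb major carries Bb (V). In Eb minor the chord on that degree is Bbm, so here it functions as v, borrowed from the parallel minor.

bVII7, bVImaj7, v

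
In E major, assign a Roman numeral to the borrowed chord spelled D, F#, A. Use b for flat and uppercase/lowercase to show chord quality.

The root D is the lowered 7th scale degree — diatonically E major has D# there. D–F#–A is a major chord — the form found in E minor, not the diatonic vii° (D#dim). Borrowed into E major it is written bVII.

bVII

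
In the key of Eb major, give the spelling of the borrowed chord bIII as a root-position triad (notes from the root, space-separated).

bIII is built on the lowered scale degree 3. In Eb major degree 3 is G; lowered it becomes Gb. In Eb minor the chord on Gb is Gb–Bb–Db.

Gb Bb Db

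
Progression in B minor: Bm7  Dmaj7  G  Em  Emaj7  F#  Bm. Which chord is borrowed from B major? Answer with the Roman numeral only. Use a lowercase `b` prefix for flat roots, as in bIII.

B minor has the diatonic set Bm, C#dim, D, Em, F#, G, A (with V from harmonic minor). Of the given chords, Bm7, Dmaj7, G, Em, F# and Bm are diatonic. Emaj7 (E–G#–B–D#) doesn't fit — on degree 4 B minor would have Em (iv). Emaj7 is the degree-4 chord of B major, so it is the borrowed IVmaj7.

IVmaj7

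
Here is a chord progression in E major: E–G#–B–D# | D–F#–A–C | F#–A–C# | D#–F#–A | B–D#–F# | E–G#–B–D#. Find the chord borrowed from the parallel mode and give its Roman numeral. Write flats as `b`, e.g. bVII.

bVII7

The diatonic triads in E major are E, F#m, G#m, A, B, C#m, D#dim. Of the given chords, E–G#–B–D# = Emaj7, F#–A–C# = F#m, D#–F#–A = D#dim and B–D#–F# = B are diatonic. But D–F#–A–C is foreign: the diatonic vii° on degree 7 is D#dim, whereas D7 comes from E minor. It is labeled bVII7.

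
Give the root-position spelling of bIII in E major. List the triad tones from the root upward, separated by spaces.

The root of bIII is the lowered 3rd degree: G# becomes G. Building the major chord from the parallel minor on G: G–B–D.

G B D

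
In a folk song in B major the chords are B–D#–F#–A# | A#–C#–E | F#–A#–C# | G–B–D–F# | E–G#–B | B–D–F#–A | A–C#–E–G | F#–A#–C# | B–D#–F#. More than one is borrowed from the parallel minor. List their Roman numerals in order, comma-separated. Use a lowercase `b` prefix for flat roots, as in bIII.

bVImaj7, i7, bVII7

In B major the diatonic chords are B, C#m, D#m, E, F#, G#m, A#dim. Of the given chords, B–D#–F#–A# = Bmaj7, A#–C#–E = A#dim, F#–A#–C# = F#, E–G#–B = E and B–D#–F# = B are diatonic. G–B–D–F# doesn't fit — on degree 6 B major would have G#m (vi). Gmaj7 is the degree-6 chord of B minor, so it is the borrowed bVImaj7. But B–D–F#–A is foreign: the diatonic I on degree 1 is B, whereas Bm7 comes from B minor. It is labeled i7. But A–C#–E–G is foreign: the diatonic vii° on degree 7 is A#dim, whereas A7 comes from B minor. It is labeled bVII7.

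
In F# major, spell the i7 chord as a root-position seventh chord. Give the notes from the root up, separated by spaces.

i7 is built on scale degree 1, which is F# in both F# major and its parallel. Stacking thirds in F# minor on F# gives F#–A–C#–E.

F# A C# E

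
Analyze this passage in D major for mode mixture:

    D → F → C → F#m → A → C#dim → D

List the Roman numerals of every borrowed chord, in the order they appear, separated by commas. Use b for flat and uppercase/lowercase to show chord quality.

bIII, bVII

D major has the diatonic set D, Em, F#m, G, A, Bm, C#dim. Of the given chords, D, F#m, A and C#dim are diatonic. But F (F–A–C) is foreign: the diatonic iii on degree 3 is F#m, whereas F comes from D minor. It is labeled bIII. But C (C–E–G) is foreign: the diatonic vii° on degree 7 is C#dim, whereas C comes from D minor. It is labeled bVII.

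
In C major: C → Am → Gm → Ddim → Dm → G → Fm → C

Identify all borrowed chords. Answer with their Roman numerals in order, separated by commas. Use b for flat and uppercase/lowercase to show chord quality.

C major has the diatonic set C, Dm, Em, F, G, Am, Bdim. Of the given chords, C, Am, Dm and G are diatonic. Gm (G–Bb–D) is not: scale degree 5 in C major carries G (V). In C minor the chord on that degree is Gm, so here it functions as v, borrowed from the parallel minor. But Ddim (D–F–Ab) is foreign: the diatonic ii on degree 2 is Dm, whereas Ddim comes from C minor. It is labeled ii°. Fm (F–Ab–C) is not: scale degree 4 in C major carries F (IV). In C minor the chord on that degree is Fm, so here it functions as iv, borrowed from the parallel minor.

v, ii°, iv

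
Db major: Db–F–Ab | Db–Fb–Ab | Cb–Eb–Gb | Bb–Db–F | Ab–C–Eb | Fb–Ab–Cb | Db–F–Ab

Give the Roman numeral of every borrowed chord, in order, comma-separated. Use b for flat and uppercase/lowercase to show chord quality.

i, bVII, bIII

Db major has the diatonic set Db, Ebm, Fm, Gb, Ab, Bbm, Cdim. Db–F–Ab = Db, Bb–Db–F = Bbm and Ab–C–Eb = Ab are all diatonic. Db–Fb–Ab doesn't fit — on degree 1 Db major would have Db (I). Dbm is the degree-1 chord of Db minor, so it is the borrowed i. Cb–Eb–Gb doesn't fit — on degree 7 Db major would have Cdim (vii°). Cb is the degree-7 chord of Db minor, so it is the borrowed bVII. Fb–Ab–Cb is not: scale degree 3 in Db major carries Fm (iii). In Db minor the chord on that degree is Fb, so here it functions as bIII, borrowed from the parallel minor.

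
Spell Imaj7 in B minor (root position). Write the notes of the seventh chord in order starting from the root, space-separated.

Imaj7 is built on scale degree 1, which is B in both B minor and its parallel. Building the major-seventh chord from the parallel major on B: B–D#–F#–A#.

B D# F# A#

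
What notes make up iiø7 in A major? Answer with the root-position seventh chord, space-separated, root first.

The root, B, is scale degree 2 — the same note in A major and A minor; only the chord quality changes. Stacking thirds in A minor on B gives B–D–F–A.

B D F A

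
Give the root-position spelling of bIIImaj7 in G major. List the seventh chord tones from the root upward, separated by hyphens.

The root of bIIImaj7 is the lowered 3rd degree: B becomes Bb. Stacking thirds in G minor on Bb gives Bb–D–F–A.

Bb-D-F-A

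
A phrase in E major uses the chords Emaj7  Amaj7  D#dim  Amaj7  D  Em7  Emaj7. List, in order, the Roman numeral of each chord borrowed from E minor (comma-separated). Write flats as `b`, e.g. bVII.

The diatonic triads in E major are E, F#m, G#m, A, B, C#m, D#dim. Emaj7, Amaj7 and D#dim all belong to that set. D (D–F#–A) doesn't fit — on degree 7 E major would have D#dim (vii°). D is the degree-7 chord of E minor, so it is the borrowed bVII. But Em7 (E–G–B–D) is foreign: the diatonic I on degree 1 is E, whereas Em7 comes from E minor. It is labeled i7.

bVII, i7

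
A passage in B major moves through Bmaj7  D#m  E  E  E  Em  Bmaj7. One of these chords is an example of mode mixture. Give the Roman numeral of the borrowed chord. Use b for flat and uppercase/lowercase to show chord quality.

B major has the diatonic set B, C#m, D#m, E, F#, G#m, A#dim. Bmaj7, D#m and E are all diatonic. Em (E–G–B) doesn't fit — on degree 4 B major would have E (IV). Em is the degree-4 chord of B minor, so it is the borrowed iv.

iv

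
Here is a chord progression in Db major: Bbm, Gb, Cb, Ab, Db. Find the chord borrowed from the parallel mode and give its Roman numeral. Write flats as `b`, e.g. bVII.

In Db major the diatonic chords are Db, Ebm, Fm, Gb, Ab, Bbm, Cdim. Bbm, Gb, Ab and Db are all diatonic. Cb (Cb–Eb–Gb) is not: scale degree 7 in Db major carries Cdim (vii°). In Db minor the chord on that degree is Cb, so here it functions as bVII, borrowed from the parallel minor.

bVII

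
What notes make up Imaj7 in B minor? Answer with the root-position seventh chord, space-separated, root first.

B D# F# A#

Imaj7 is built on scale degree 1, which is B in both B minor and its parallel. In B major the chord on B is B–D#–F#–A#.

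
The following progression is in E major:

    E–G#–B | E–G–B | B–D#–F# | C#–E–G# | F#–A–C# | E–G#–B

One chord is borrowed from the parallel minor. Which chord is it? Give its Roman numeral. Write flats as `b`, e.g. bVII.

i

In E major the diatonic chords are E, F#m, G#m, A, B, C#m, D#dim. E–G#–B = E, B–D#–F# = B, C#–E–G# = C#m and F#–A–C# = F#m are all diatonic. E–G–B is not: scale degree 1 in E major carries E (I). In E minor the chord on that degree is Em, so here it functions as i, borrowed from the parallel minor.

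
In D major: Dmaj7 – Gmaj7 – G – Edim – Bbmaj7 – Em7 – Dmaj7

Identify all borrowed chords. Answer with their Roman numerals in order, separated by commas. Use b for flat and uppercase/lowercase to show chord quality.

The diatonic triads in D major are D, Em, F#m, G, A, Bm, C#dim. Dmaj7, Gmaj7, G and Em7 all belong to that set. Edim (E–G–Bb) is not: scale degree 2 in D major carries Em (ii). In D minor the chord on that degree is Edim, so here it functions as ii°, borrowed from the parallel minor. Bbmaj7 (Bb–D–F–A) is not: scale degree 6 in D major carries Bm (vi). In D minor the chord on that degree is Bbmaj7, so here it functions as bVImaj7, borrowed from the parallel minor.

ii°, bVImaj7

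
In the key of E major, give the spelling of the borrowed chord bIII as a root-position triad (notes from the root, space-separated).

G B D

bIII is built on the lowered scale degree 3. In E major degree 3 is G#; lowered it becomes G. In E minor the chord on G is G–B–D.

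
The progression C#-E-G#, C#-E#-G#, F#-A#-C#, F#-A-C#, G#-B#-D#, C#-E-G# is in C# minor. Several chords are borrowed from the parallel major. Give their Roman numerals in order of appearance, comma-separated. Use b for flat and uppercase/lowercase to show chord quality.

C# minor has the diatonic set C#m, D#dim, E, F#m, G#, A, B (with V from harmonic minor). C#–E–G# = C#m, F#–A–C# = F#m and G#–B#–D# = G# are all diatonic. But C#–E#–G# is foreign: the diatonic i on degree 1 is C#m, whereas C# comes from C# major. It is labeled I. But F#–A#–C# is foreign: the diatonic iv on degree 4 is F#m, whereas F# comes from C# major. It is labeled IV.

I, IV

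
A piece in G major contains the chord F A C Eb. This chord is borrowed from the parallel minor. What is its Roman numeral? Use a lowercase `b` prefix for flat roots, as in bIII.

bVII7

The root F is the lowered 7th scale degree — diatonically G major has F# there. The diatonic chord on degree 7 would be F#dim (vii°), but F–A–C–Eb is the dominant-seventh chord from G minor. As a borrowed chord it is labeled bVII7.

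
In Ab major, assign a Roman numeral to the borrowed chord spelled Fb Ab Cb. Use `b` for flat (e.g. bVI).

The root Fb is the lowered 6th scale degree — diatonically Ab major has F there. Fb–Ab–Cb is a major chord — the form found in Ab minor, not the diatonic vi (Fm). Borrowed into Ab major it is written bVI.

bVI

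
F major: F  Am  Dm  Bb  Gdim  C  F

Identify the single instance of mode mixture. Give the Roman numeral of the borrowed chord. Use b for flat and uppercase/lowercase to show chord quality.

F major has the diatonic set F, Gm, Am, Bb, C, Dm, Edim. F, Am, Dm, Bb and C all belong to that set. But Gdim (G–Bb–Db) is foreign: the diatonic ii on degree 2 is Gm, whereas Gdim comes from F minor. It is labeled ii°.

ii°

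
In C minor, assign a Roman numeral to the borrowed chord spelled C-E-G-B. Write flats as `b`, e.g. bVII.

Imaj7

C is scale degree 1 in C minor. C–E–G–B is a major-seventh chord — the form found in C major, not the diatonic i (Cm). Borrowed into C minor it is written Imaj7.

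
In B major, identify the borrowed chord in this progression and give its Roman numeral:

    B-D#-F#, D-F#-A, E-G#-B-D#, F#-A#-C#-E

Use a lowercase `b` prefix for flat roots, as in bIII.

bIII

In B major the diatonic chords are B, C#m, D#m, E, F#, G#m, A#dim. B–D#–F# = B, E–G#–B–D# = Emaj7 and F#–A#–C#–E = F#7 are all diatonic. D–F#–A doesn't fit — on degree 3 B major would have D#m (iii). D is the degree-3 chord of B minor, so it is the borrowed bIII.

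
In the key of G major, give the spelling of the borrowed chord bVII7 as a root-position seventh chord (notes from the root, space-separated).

F A C Eb

bVII7 is built on the lowered scale degree 7. In G major degree 7 is F#; lowered it becomes F. In G minor the chord on F is F–A–C–Eb.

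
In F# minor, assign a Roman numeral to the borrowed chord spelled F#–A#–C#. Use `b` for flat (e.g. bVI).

The root F# is the diatonic 1st degree of F# minor; the borrowing shows in the chord quality. Diatonically F# minor has F#m (i) on that degree; F#–A#–C# is instead the major chord native to F# major, so it takes the label I.

I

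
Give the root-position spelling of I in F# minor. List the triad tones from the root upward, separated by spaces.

F# A# C#

I is built on scale degree 1, which is F# in both F# minor and its parallel. In F# major the chord on F# is F#–A#–C#.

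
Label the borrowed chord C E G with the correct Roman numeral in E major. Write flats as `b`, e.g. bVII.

The root C is the lowered 6th scale degree — diatonically E major has C# there. Diatonically E major has C#m (vi) on that degree; C–E–G is instead the major chord native to E minor, so it takes the label bVI.

bVI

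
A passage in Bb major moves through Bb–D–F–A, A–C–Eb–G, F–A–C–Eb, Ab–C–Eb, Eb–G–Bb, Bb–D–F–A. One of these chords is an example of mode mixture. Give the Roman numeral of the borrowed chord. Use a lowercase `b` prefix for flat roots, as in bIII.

bVII

In Bb major the diatonic chords are Bb, Cm, Dm, Eb, F, Gm, Adim. Bb–D–F–A = Bbmaj7, A–C–Eb–G = Am7b5, F–A–C–Eb = F7 and Eb–G–Bb = Eb all belong to that set. But Ab–C–Eb is foreign: the diatonic vii° on degree 7 is Adim, whereas Ab comes from Bb minor. It is labeled bVII.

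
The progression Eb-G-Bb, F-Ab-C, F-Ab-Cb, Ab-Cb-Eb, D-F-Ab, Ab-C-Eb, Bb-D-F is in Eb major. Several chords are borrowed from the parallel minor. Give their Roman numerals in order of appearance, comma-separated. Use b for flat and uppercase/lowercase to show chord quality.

ii°, iv

In Eb major the diatonic chords are Eb, Fm, Gm, Ab, Bb, Cm, Ddim. Eb–G–Bb = Eb, F–Ab–C = Fm, D–F–Ab = Ddim, Ab–C–Eb = Ab and Bb–D–F = Bb all belong to that set. But F–Ab–Cb is foreign: the diatonic ii on degree 2 is Fm, whereas Fdim comes from Eb minor. It is labeled ii°. Ab–Cb–Eb is not: scale degree 4 in Eb major carries Ab (IV). In Eb minor the chord on that degree is Abm, so here it functions as iv, borrowed from the parallel minor.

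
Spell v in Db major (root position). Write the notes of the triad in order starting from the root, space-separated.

The root, Ab, is scale degree 5 — the same note in Db major and Db minor; only the chord quality changes. In Db minor the chord on Ab is Ab–Cb–Eb.

Ab Cb Eb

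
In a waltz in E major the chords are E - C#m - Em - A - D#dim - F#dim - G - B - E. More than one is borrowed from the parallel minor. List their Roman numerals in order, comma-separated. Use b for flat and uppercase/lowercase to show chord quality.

i, ii°, bIII

E major has the diatonic set E, F#m, G#m, A, B, C#m, D#dim. E, C#m, A, D#dim and B all belong to that set. Em (E–G–B) is not: scale degree 1 in E major carries E (I). In E minor the chord on that degree is Em, so here it functions as i, borrowed from the parallel minor. F#dim (F#–A–C) doesn't fit — on degree 2 E major would have F#m (ii). F#dim is the degree-2 chord of E minor, so it is the borrowed ii°. G (G–B–D) doesn't fit — on degree 3 E major would have G#m (iii). G is the degree-3 chord of E minor, so it is the borrowed bIII.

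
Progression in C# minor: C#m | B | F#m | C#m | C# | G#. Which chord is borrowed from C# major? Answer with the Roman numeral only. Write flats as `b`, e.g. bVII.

In C# minor (with V from harmonic minor) the diatonic chords are C#m, D#dim, E, F#m, G#, A, B. Of the given chords, C#m, B, F#m and G# are diatonic. C# (C#–E#–G#) is not: scale degree 1 in C# minor carries C#m (i). In C# major the chord on that degree is C#, so here it functions as I, borrowed from the parallel major.

I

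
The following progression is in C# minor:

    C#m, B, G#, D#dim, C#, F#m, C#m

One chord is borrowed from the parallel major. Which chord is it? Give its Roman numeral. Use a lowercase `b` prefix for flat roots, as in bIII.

I

C# minor has the diatonic set C#m, D#dim, E, F#m, G#, A, B (with V from harmonic minor). Of the given chords, C#m, B, G#, D#dim and F#m are diatonic. C# (C#–E#–G#) doesn't fit — on degree 1 C# minor would have C#m (i). C# is the degree-1 chord of C# major, so it is the borrowed I.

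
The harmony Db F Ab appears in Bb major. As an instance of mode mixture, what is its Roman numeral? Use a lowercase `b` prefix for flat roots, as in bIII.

bIII

Db is the lowered form of scale degree 3 in Bb major (the diatonic degree 3 is D). The diatonic chord on degree 3 would be Dm (iii), but Db–F–Ab is the major chord from Bb minor. As a borrowed chord it is labeled bIII.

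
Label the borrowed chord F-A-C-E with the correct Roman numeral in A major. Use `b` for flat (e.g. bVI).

In A major scale degree 6 is F#; F is its lowered form, from A minor. Diatonically A major has F#m (vi) on that degree; F–A–C–E is instead the major-seventh chord native to A minor, so it takes the label bVImaj7.

bVImaj7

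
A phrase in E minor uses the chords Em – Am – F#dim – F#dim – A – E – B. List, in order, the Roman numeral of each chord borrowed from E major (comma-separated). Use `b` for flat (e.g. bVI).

E minor has the diatonic set Em, F#dim, G, Am, B, C, D (with V from harmonic minor). Em, Am, F#dim and B all belong to that set. But A (A–C#–E) is foreign: the diatonic iv on degree 4 is Am, whereas A comes from E major. It is labeled IV. E (E–G#–B) doesn't fit — on degree 1 E minor would have Em (i). E is the degree-1 chord of E major, so it is the borrowed I.

IV, I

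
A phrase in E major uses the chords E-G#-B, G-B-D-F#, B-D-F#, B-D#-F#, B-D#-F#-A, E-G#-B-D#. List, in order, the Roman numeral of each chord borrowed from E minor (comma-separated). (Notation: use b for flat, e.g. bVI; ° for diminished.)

bIIImaj7, v

In E major the diatonic chords are E, F#m, G#m, A, B, C#m, D#dim. E–G#–B = E, B–D#–F# = B, B–D#–F#–A = B7 and E–G#–B–D# = Emaj7 all belong to that set. G–B–D–F# is not: scale degree 3 in E major carries G#m (iii). In E minor the chord on that degree is Gmaj7, so here it functions as bIIImaj7, borrowed from the parallel minor. But B–D–F# is foreign: the diatonic V on degree 5 is B, whereas Bm comes from E minor. It is labeled v.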